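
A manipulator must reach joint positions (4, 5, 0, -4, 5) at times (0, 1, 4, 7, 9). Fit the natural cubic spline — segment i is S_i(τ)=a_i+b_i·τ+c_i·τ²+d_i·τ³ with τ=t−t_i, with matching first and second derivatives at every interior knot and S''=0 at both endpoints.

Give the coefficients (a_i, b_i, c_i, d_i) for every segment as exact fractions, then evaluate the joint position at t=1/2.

  seg 0: a=4 b=701/532 c=0 d=-169/532
  seg 1: a=5 b=97/266 c=-507/532 d=1321/14364
  seg 2: a=0 b=-1527/532 c=-50/399 d=3053/14364
  seg 3: a=-4 b=563/266 c=951/532 d=-317/1064
S(1/2) = 19659/4256

Δ: Δ0=1, Δ1=-5/3, Δ2=-4/3, Δ3=9/2
row 1: diag=8, rhs=-16; c'=3/8, d'=-2
row 2: denom=12−3·3/8=87/8; d'=(2−3·-2)/(87/8)=64/87
row 3: denom=10−3·8/29=266/29; d'=(35−3·64/87)/(266/29)=951/266
back: M3=951/266
back: M2=64/87−8/29·951/266=-100/399
back: M1=-2−3/8·-100/399=-507/266
M: M0=0, M1=-507/266, M2=-100/399, M3=951/266, M4=0
seg 0: a=4, c=M0/2=0, d=(M1−M0)/(6·1)=-169/532, b=Δ0−h0·(2M0+M1)/6=701/532
seg 1: a=5, c=M1/2=-507/532, d=(M2−M1)/(6·3)=1321/14364, b=Δ1−h1·(2M1+M2)/6=97/266
seg 2: a=0, c=M2/2=-50/399, d=(M3−M2)/(6·3)=3053/14364, b=Δ2−h2·(2M2+M3)/6=-1527/532
seg 3: a=-4, c=M3/2=951/532, d=(M4−M3)/(6·2)=-317/1064, b=Δ3−h3·(2M3+M4)/6=563/266
t_q=1/2 → seg 0, τ=1/2; S=4+701/532·τ+0·τ²+-169/532·τ³=19659/4256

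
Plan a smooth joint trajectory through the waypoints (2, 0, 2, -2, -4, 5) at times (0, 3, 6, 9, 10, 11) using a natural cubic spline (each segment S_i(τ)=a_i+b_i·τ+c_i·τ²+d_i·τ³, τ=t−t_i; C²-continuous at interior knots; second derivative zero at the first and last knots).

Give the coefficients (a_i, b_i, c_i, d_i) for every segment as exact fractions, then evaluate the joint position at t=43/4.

Δ: Δ0=-2/3, Δ1=2/3, Δ2=-4/3, Δ3=-2, Δ4=9
row 1: diag=12, rhs=8; c'=1/4, d'=2/3
row 2: denom=12−3·1/4=45/4; d'=(-12−3·2/3)/(45/4)=-56/45
row 3: denom=8−3·4/15=36/5; d'=(-4−3·-56/45)/(36/5)=-1/27
row 4: denom=4−1·5/36=139/36; d'=(66−1·-1/27)/(139/36)=7132/417
back: M4=7132/417
back: M3=-1/27−5/36·7132/417=-1006/417
back: M2=-56/45−4/15·-1006/417=-752/1251
back: M1=2/3−1/4·-752/1251=1022/1251
M: M0=0, M1=1022/1251, M2=-752/1251, M3=-1006/417, M4=7132/417, M5=0
seg 0: a=2, c=M0/2=0, d=(M1−M0)/(6·3)=511/11259, b=Δ0−h0·(2M0+M1)/6=-1345/1251
seg 1: a=0, c=M1/2=511/1251, d=(M2−M1)/(6·3)=-887/11259, b=Δ1−h1·(2M1+M2)/6=188/1251
seg 2: a=2, c=M2/2=-376/1251, d=(M3−M2)/(6·3)=-1133/11259, b=Δ2−h2·(2M2+M3)/6=593/1251
seg 3: a=-2, c=M3/2=-503/417, d=(M4−M3)/(6·1)=4069/1251, b=Δ3−h3·(2M3+M4)/6=-5062/1251
seg 4: a=-4, c=M4/2=3566/417, d=(M5−M4)/(6·1)=-3566/1251, b=Δ4−h4·(2M4+M5)/6=4127/1251
t_q=43/4 → seg 4, τ=3/4; S=-4+4127/1251·τ+3566/417·τ²+-3566/1251·τ³=27781/13344

  seg 0: a=2 b=-1345/1251 c=0 d=511/11259
  seg 1: a=0 b=188/1251 c=511/1251 d=-887/11259
  seg 2: a=2 b=593/1251 c=-376/1251 d=-1133/11259
  seg 3: a=-2 b=-5062/1251 c=-503/417 d=4069/1251
  seg 4: a=-4 b=4127/1251 c=3566/417 d=-3566/1251
S(43/4) = 27781/13344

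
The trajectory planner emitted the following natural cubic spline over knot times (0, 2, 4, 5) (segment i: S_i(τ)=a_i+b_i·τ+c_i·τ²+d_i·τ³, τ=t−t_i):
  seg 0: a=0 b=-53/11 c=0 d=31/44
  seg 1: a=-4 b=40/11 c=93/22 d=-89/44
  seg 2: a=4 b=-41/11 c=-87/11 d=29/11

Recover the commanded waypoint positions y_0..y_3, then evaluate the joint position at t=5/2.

y_0 = S_0(0) = a_0 = 0
y_1 = S_1(0) = a_1 = -4
y_2 = S_2(0) = a_2 = 4
y_3 = S_2(1) = -5
t_q=5/2 is in segment 1 (τ=1/2); S_1(τ)=-485/352

y_0=0 y_1=-4 y_2=4 y_3=-5
S(5/2) = -485/352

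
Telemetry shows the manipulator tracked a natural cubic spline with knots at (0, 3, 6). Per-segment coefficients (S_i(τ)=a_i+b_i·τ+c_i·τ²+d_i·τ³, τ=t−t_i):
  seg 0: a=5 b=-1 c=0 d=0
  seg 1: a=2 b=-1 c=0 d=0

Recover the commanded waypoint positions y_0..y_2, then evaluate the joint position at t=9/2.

y_0 = S_0(0) = a_0 = 5
y_1 = S_1(0) = a_1 = 2
y_2 = S_1(3) = -1
t_q=9/2 is in segment 1 (τ=3/2); S_1(τ)=1/2

y_0=5 y_1=2 y_2=-1
S(9/2) = 1/2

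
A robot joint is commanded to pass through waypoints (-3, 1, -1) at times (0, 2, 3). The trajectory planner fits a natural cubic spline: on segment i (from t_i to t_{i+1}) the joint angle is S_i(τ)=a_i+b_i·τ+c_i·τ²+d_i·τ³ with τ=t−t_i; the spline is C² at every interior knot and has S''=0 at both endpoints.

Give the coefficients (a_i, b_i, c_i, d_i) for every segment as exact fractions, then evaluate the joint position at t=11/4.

  seg 0: a=-3 b=10/3 c=0 d=-1/3
  seg 1: a=1 b=-2/3 c=-2 d=2/3
S(11/4) = -11/32

Δ: Δ0=2, Δ1=-2
row 1: diag=6, rhs=-24; c'=1/6, d'=-4
back: M1=-4
M: M0=0, M1=-4, M2=0
seg 0: a=-3, c=M0/2=0, d=(M1−M0)/(6·2)=-1/3, b=Δ0−h0·(2M0+M1)/6=10/3
seg 1: a=1, c=M1/2=-2, d=(M2−M1)/(6·1)=2/3, b=Δ1−h1·(2M1+M2)/6=-2/3
t_q=11/4 → seg 1, τ=3/4; S=1+-2/3·τ+-2·τ²+2/3·τ³=-11/32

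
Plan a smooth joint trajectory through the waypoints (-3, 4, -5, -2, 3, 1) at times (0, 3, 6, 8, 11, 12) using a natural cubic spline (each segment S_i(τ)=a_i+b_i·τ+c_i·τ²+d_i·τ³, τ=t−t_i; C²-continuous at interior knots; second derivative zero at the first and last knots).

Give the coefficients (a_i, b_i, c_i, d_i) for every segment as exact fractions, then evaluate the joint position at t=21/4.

Δ: Δ0=7/3, Δ1=-3, Δ2=3/2, Δ3=5/3, Δ4=-2
row 1: diag=12, rhs=-32; c'=1/4, d'=-8/3
row 2: denom=10−3·1/4=37/4; d'=(27−3·-8/3)/(37/4)=140/37
row 3: denom=10−2·8/37=354/37; d'=(1−2·140/37)/(354/37)=-81/118
row 4: denom=8−3·37/118=833/118; d'=(-22−3·-81/118)/(833/118)=-2353/833
back: M4=-2353/833
back: M3=-81/118−37/118·-2353/833=166/833
back: M2=140/37−8/37·166/833=3116/833
back: M1=-8/3−1/4·3116/833=-9001/2499
M: M0=0, M1=-9001/2499, M2=3116/833, M3=166/833, M4=-2353/833, M5=0
seg 0: a=-3, c=M0/2=0, d=(M1−M0)/(6·3)=-9001/44982, b=Δ0−h0·(2M0+M1)/6=20663/4998
seg 1: a=4, c=M1/2=-9001/4998, d=(M2−M1)/(6·3)=18349/44982, b=Δ1−h1·(2M1+M2)/6=-3170/2499
seg 2: a=-5, c=M2/2=1558/833, d=(M3−M2)/(6·2)=-1475/4998, b=Δ2−h2·(2M2+M3)/6=-757/714
seg 3: a=-2, c=M3/2=83/833, d=(M4−M3)/(6·3)=-2519/14994, b=Δ3−h3·(2M3+M4)/6=14393/4998
seg 4: a=3, c=M4/2=-2353/1666, d=(M5−M4)/(6·1)=2353/4998, b=Δ4−h4·(2M4+M5)/6=-2645/2499
t_q=21/4 → seg 1, τ=9/4; S=4+-3170/2499·τ+-9001/4998·τ²+18349/44982·τ³=-354509/106624

  seg 0: a=-3 b=20663/4998 c=0 d=-9001/44982
  seg 1: a=4 b=-3170/2499 c=-9001/4998 d=18349/44982
  seg 2: a=-5 b=-757/714 c=1558/833 d=-1475/4998
  seg 3: a=-2 b=14393/4998 c=83/833 d=-2519/14994
  seg 4: a=3 b=-2645/2499 c=-2353/1666 d=2353/4998
S(21/4) = -354509/106624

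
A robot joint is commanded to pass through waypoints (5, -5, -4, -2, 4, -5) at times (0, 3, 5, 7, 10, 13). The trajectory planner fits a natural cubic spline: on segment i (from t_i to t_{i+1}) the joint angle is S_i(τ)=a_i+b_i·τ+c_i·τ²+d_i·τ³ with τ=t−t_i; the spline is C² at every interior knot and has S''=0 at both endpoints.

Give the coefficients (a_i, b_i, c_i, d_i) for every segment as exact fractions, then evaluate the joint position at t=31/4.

  seg 0: a=5 b=-4019/884 c=0 d=3217/23868
  seg 1: a=-5 b=-401/442 c=3217/2652 d=-1351/5304
  seg 2: a=-4 b=589/663 c=-209/663 d=41/221
  seg 3: a=-2 b=1229/663 c=529/663 d=-1490/5967
  seg 4: a=4 b=-67/663 c=-961/663 d=961/5967
S(31/4) = -1883/7072

Δ: Δ0=-10/3, Δ1=1/2, Δ2=1, Δ3=2, Δ4=-3
row 1: diag=10, rhs=23; c'=1/5, d'=23/10
row 2: denom=8−2·1/5=38/5; d'=(3−2·23/10)/(38/5)=-4/19
row 3: denom=10−2·5/19=180/19; d'=(6−2·-4/19)/(180/19)=61/90
row 4: denom=12−3·19/60=221/20; d'=(-30−3·61/90)/(221/20)=-1922/663
back: M4=-1922/663
back: M3=61/90−19/60·-1922/663=1058/663
back: M2=-4/19−5/19·1058/663=-418/663
back: M1=23/10−1/5·-418/663=3217/1326
M: M0=0, M1=3217/1326, M2=-418/663, M3=1058/663, M4=-1922/663, M5=0
seg 0: a=5, c=M0/2=0, d=(M1−M0)/(6·3)=3217/23868, b=Δ0−h0·(2M0+M1)/6=-4019/884
seg 1: a=-5, c=M1/2=3217/2652, d=(M2−M1)/(6·2)=-1351/5304, b=Δ1−h1·(2M1+M2)/6=-401/442
seg 2: a=-4, c=M2/2=-209/663, d=(M3−M2)/(6·2)=41/221, b=Δ2−h2·(2M2+M3)/6=589/663
seg 3: a=-2, c=M3/2=529/663, d=(M4−M3)/(6·3)=-1490/5967, b=Δ3−h3·(2M3+M4)/6=1229/663
seg 4: a=4, c=M4/2=-961/663, d=(M5−M4)/(6·3)=961/5967, b=Δ4−h4·(2M4+M5)/6=-67/663
t_q=31/4 → seg 3, τ=3/4; S=-2+1229/663·τ+529/663·τ²+-1490/5967·τ³=-1883/7072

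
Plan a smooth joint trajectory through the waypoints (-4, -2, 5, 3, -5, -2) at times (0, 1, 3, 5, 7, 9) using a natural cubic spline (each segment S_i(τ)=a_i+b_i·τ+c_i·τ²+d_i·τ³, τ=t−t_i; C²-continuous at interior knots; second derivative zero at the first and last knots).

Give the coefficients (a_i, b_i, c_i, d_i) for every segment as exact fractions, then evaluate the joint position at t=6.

  seg 0: a=-4 b=239/153 c=0 d=67/153
  seg 1: a=-2 b=440/153 c=67/51 d=-613/1224
  seg 2: a=5 b=649/306 c=-115/68 d=10/153
  seg 3: a=3 b=-1181/306 c=-265/204 d=94/153
  seg 4: a=-5 b=-515/306 c=487/204 d=-487/1224
S(6) = -105/68

Δ: Δ0=2, Δ1=7/2, Δ2=-1, Δ3=-4, Δ4=3/2
row 1: diag=6, rhs=9; c'=1/3, d'=3/2
row 2: denom=8−2·1/3=22/3; d'=(-27−2·3/2)/(22/3)=-45/11
row 3: denom=8−2·3/11=82/11; d'=(-18−2·-45/11)/(82/11)=-54/41
row 4: denom=8−2·11/41=306/41; d'=(33−2·-54/41)/(306/41)=487/102
back: M4=487/102
back: M3=-54/41−11/41·487/102=-265/102
back: M2=-45/11−3/11·-265/102=-115/34
back: M1=3/2−1/3·-115/34=134/51
M: M0=0, M1=134/51, M2=-115/34, M3=-265/102, M4=487/102, M5=0
seg 0: a=-4, c=M0/2=0, d=(M1−M0)/(6·1)=67/153, b=Δ0−h0·(2M0+M1)/6=239/153
seg 1: a=-2, c=M1/2=67/51, d=(M2−M1)/(6·2)=-613/1224, b=Δ1−h1·(2M1+M2)/6=440/153
seg 2: a=5, c=M2/2=-115/68, d=(M3−M2)/(6·2)=10/153, b=Δ2−h2·(2M2+M3)/6=649/306
seg 3: a=3, c=M3/2=-265/204, d=(M4−M3)/(6·2)=94/153, b=Δ3−h3·(2M3+M4)/6=-1181/306
seg 4: a=-5, c=M4/2=487/204, d=(M5−M4)/(6·2)=-487/1224, b=Δ4−h4·(2M4+M5)/6=-515/306
t_q=6 → seg 3, τ=1; S=3+-1181/306·τ+-265/204·τ²+94/153·τ³=-105/68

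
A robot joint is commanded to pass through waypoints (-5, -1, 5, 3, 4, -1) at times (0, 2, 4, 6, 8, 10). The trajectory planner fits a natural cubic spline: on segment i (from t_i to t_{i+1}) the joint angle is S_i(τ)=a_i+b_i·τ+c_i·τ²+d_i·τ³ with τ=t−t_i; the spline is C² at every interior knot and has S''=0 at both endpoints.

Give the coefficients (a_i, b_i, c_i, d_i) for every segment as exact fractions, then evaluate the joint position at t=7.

  seg 0: a=-5 b=293/209 c=0 d=125/836
  seg 1: a=-1 b=668/209 c=375/418 d=-104/209
  seg 2: a=5 b=170/209 c=-873/418 d=13/22
  seg 3: a=3 b=-94/209 c=609/418 d=-821/1672
  seg 4: a=4 b=-215/418 c=-1245/836 d=415/1672
S(7) = 5879/1672

Δ: Δ0=2, Δ1=3, Δ2=-1, Δ3=1/2, Δ4=-5/2
row 1: diag=8, rhs=6; c'=1/4, d'=3/4
row 2: denom=8−2·1/4=15/2; d'=(-24−2·3/4)/(15/2)=-17/5
row 3: denom=8−2·4/15=112/15; d'=(9−2·-17/5)/(112/15)=237/112
row 4: denom=8−2·15/56=209/28; d'=(-18−2·237/112)/(209/28)=-1245/418
back: M4=-1245/418
back: M3=237/112−15/56·-1245/418=609/209
back: M2=-17/5−4/15·609/209=-873/209
back: M1=3/4−1/4·-873/209=375/209
M: M0=0, M1=375/209, M2=-873/209, M3=609/209, M4=-1245/418, M5=0
seg 0: a=-5, c=M0/2=0, d=(M1−M0)/(6·2)=125/836, b=Δ0−h0·(2M0+M1)/6=293/209
seg 1: a=-1, c=M1/2=375/418, d=(M2−M1)/(6·2)=-104/209, b=Δ1−h1·(2M1+M2)/6=668/209
seg 2: a=5, c=M2/2=-873/418, d=(M3−M2)/(6·2)=13/22, b=Δ2−h2·(2M2+M3)/6=170/209
seg 3: a=3, c=M3/2=609/418, d=(M4−M3)/(6·2)=-821/1672, b=Δ3−h3·(2M3+M4)/6=-94/209
seg 4: a=4, c=M4/2=-1245/836, d=(M5−M4)/(6·2)=415/1672, b=Δ4−h4·(2M4+M5)/6=-215/418
t_q=7 → seg 3, τ=1; S=3+-94/209·τ+609/418·τ²+-821/1672·τ³=5879/1672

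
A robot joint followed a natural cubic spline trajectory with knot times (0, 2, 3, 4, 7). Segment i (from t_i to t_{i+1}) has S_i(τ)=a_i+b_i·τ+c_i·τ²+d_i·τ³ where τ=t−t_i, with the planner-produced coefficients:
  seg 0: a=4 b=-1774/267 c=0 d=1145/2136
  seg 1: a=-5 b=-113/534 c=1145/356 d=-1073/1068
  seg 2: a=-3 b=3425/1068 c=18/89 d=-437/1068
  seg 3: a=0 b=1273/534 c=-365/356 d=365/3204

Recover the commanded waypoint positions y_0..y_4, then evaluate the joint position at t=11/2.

y_0=4 y_1=-5 y_2=-3 y_3=0 y_4=1
S(11/2) = 4709/2848

y_0 = S_0(0) = a_0 = 4
y_1 = S_1(0) = a_1 = -5
y_2 = S_2(0) = a_2 = -3
y_3 = S_3(0) = a_3 = 0
y_4 = S_3(3) = 1
t_q=11/2 is in segment 3 (τ=3/2); S_3(τ)=4709/2848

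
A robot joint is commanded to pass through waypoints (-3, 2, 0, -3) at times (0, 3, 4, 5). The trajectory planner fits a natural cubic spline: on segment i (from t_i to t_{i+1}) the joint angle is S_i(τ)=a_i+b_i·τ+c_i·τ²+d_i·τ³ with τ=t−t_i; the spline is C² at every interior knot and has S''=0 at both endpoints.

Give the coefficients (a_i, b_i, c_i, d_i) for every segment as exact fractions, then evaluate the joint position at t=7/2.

Δ: Δ0=5/3, Δ1=-2, Δ2=-3
row 1: diag=8, rhs=-22; c'=1/8, d'=-11/4
row 2: denom=4−1·1/8=31/8; d'=(-6−1·-11/4)/(31/8)=-26/31
back: M2=-26/31
back: M1=-11/4−1/8·-26/31=-82/31
M: M0=0, M1=-82/31, M2=-26/31, M3=0
seg 0: a=-3, c=M0/2=0, d=(M1−M0)/(6·3)=-41/279, b=Δ0−h0·(2M0+M1)/6=278/93
seg 1: a=2, c=M1/2=-41/31, d=(M2−M1)/(6·1)=28/93, b=Δ1−h1·(2M1+M2)/6=-91/93
seg 2: a=0, c=M2/2=-13/31, d=(M3−M2)/(6·1)=13/93, b=Δ2−h2·(2M2+M3)/6=-253/93
t_q=7/2 → seg 1, τ=1/2; S=2+-91/93·τ+-41/31·τ²+28/93·τ³=151/124

  seg 0: a=-3 b=278/93 c=0 d=-41/279
  seg 1: a=2 b=-91/93 c=-41/31 d=28/93
  seg 2: a=0 b=-253/93 c=-13/31 d=13/93
S(7/2) = 151/124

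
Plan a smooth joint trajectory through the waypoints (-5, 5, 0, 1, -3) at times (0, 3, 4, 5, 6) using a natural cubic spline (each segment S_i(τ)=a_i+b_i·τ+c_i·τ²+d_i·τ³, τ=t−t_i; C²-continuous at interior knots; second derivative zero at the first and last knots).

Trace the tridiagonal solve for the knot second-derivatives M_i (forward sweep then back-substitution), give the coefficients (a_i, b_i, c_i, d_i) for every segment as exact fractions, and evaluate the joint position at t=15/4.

  seg 0: a=-5 b=1273/174 c=0 d=-77/174
  seg 1: a=5 b=-403/87 c=-231/58 d=629/174
  seg 2: a=0 b=-305/174 c=199/29 d=-715/174
  seg 3: a=1 b=-31/87 c=-317/58 d=317/174
S(15/4) = 3009/3712

Δ: Δ0=10/3, Δ1=-5, Δ2=1, Δ3=-4
row 1: diag=8, rhs=-50; c'=1/8, d'=-25/4
row 2: denom=4−1·1/8=31/8; d'=(36−1·-25/4)/(31/8)=338/31
row 3: denom=4−1·8/31=116/31; d'=(-30−1·338/31)/(116/31)=-317/29
back: M3=-317/29
back: M2=338/31−8/31·-317/29=398/29
back: M1=-25/4−1/8·398/29=-231/29
M: M0=0, M1=-231/29, M2=398/29, M3=-317/29, M4=0
seg 0: a=-5, c=M0/2=0, d=(M1−M0)/(6·3)=-77/174, b=Δ0−h0·(2M0+M1)/6=1273/174
seg 1: a=5, c=M1/2=-231/58, d=(M2−M1)/(6·1)=629/174, b=Δ1−h1·(2M1+M2)/6=-403/87
seg 2: a=0, c=M2/2=199/29, d=(M3−M2)/(6·1)=-715/174, b=Δ2−h2·(2M2+M3)/6=-305/174
seg 3: a=1, c=M3/2=-317/58, d=(M4−M3)/(6·1)=317/174, b=Δ3−h3·(2M3+M4)/6=-31/87
t_q=15/4 → seg 1, τ=3/4; S=5+-403/87·τ+-231/58·τ²+629/174·τ³=3009/3712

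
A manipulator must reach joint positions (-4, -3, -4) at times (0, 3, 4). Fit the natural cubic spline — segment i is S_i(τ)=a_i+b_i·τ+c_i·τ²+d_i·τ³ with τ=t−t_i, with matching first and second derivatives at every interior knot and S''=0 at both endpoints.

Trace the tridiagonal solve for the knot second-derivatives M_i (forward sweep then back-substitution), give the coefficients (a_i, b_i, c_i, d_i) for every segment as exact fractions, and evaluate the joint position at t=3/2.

Δ: Δ0=1/3, Δ1=-1
row 1: diag=8, rhs=-8; c'=1/8, d'=-1
back: M1=-1
M: M0=0, M1=-1, M2=0
seg 0: a=-4, c=M0/2=0, d=(M1−M0)/(6·3)=-1/18, b=Δ0−h0·(2M0+M1)/6=5/6
seg 1: a=-3, c=M1/2=-1/2, d=(M2−M1)/(6·1)=1/6, b=Δ1−h1·(2M1+M2)/6=-2/3
t_q=3/2 → seg 0, τ=3/2; S=-4+5/6·τ+0·τ²+-1/18·τ³=-47/16

  seg 0: a=-4 b=5/6 c=0 d=-1/18
  seg 1: a=-3 b=-2/3 c=-1/2 d=1/6
S(3/2) = -47/16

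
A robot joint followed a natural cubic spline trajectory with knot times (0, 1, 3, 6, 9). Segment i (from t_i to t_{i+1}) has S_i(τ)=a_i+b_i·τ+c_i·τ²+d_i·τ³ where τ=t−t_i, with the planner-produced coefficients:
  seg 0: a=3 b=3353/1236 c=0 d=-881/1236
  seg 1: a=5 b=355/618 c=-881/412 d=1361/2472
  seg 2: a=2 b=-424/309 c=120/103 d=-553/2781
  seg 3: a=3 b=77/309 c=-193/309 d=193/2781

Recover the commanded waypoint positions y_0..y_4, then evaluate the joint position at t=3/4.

y_0=3 y_1=5 y_2=2 y_3=3 y_4=0
S(3/4) = 124823/26368

y_0 = S_0(0) = a_0 = 3
y_1 = S_1(0) = a_1 = 5
y_2 = S_2(0) = a_2 = 2
y_3 = S_3(0) = a_3 = 3
y_4 = S_3(3) = 0
t_q=3/4 is in segment 0 (τ=3/4); S_0(τ)=124823/26368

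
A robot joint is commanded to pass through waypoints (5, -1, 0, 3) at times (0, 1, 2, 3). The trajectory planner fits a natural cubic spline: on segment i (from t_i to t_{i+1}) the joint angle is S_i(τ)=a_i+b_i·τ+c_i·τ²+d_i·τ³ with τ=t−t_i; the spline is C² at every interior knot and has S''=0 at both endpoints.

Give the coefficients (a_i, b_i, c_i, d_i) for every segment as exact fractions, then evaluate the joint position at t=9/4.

Δ: Δ0=-6, Δ1=1, Δ2=3
row 1: diag=4, rhs=42; c'=1/4, d'=21/2
row 2: denom=4−1·1/4=15/4; d'=(12−1·21/2)/(15/4)=2/5
back: M2=2/5
back: M1=21/2−1/4·2/5=52/5
M: M0=0, M1=52/5, M2=2/5, M3=0
seg 0: a=5, c=M0/2=0, d=(M1−M0)/(6·1)=26/15, b=Δ0−h0·(2M0+M1)/6=-116/15
seg 1: a=-1, c=M1/2=26/5, d=(M2−M1)/(6·1)=-5/3, b=Δ1−h1·(2M1+M2)/6=-38/15
seg 2: a=0, c=M2/2=1/5, d=(M3−M2)/(6·1)=-1/15, b=Δ2−h2·(2M2+M3)/6=43/15
t_q=9/4 → seg 2, τ=1/4; S=0+43/15·τ+1/5·τ²+-1/15·τ³=233/320

  seg 0: a=5 b=-116/15 c=0 d=26/15
  seg 1: a=-1 b=-38/15 c=26/5 d=-5/3
  seg 2: a=0 b=43/15 c=1/5 d=-1/15
S(9/4) = 233/320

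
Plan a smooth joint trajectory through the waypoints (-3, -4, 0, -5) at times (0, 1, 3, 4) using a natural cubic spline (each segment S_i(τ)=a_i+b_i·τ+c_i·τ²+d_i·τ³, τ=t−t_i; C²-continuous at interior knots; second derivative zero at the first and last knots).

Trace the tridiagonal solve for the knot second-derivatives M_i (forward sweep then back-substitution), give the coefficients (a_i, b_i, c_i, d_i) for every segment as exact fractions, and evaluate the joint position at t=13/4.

  seg 0: a=-3 b=-2 c=0 d=1
  seg 1: a=-4 b=1 c=3 d=-5/4
  seg 2: a=0 b=-2 c=-9/2 d=3/2
S(13/4) = -97/128

Δ: Δ0=-1, Δ1=2, Δ2=-5
row 1: diag=6, rhs=18; c'=1/3, d'=3
row 2: denom=6−2·1/3=16/3; d'=(-42−2·3)/(16/3)=-9
back: M2=-9
back: M1=3−1/3·-9=6
M: M0=0, M1=6, M2=-9, M3=0
seg 0: a=-3, c=M0/2=0, d=(M1−M0)/(6·1)=1, b=Δ0−h0·(2M0+M1)/6=-2
seg 1: a=-4, c=M1/2=3, d=(M2−M1)/(6·2)=-5/4, b=Δ1−h1·(2M1+M2)/6=1
seg 2: a=0, c=M2/2=-9/2, d=(M3−M2)/(6·1)=3/2, b=Δ2−h2·(2M2+M3)/6=-2
t_q=13/4 → seg 2, τ=1/4; S=0+-2·τ+-9/2·τ²+3/2·τ³=-97/128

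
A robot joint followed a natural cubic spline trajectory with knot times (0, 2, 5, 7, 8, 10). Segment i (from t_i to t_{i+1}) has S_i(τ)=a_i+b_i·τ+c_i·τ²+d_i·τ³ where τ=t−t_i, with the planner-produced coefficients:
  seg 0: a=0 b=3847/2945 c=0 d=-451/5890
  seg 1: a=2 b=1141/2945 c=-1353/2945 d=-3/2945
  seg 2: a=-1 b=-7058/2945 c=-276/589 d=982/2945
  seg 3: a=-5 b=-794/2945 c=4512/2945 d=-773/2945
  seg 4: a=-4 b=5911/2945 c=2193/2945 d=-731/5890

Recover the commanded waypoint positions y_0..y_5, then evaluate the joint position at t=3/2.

y_0=0 y_1=2 y_2=-1 y_3=-5 y_4=-4 y_5=2
S(3/2) = 80151/47120

y_0 = S_0(0) = a_0 = 0
y_1 = S_1(0) = a_1 = 2
y_2 = S_2(0) = a_2 = -1
y_3 = S_3(0) = a_3 = -5
y_4 = S_4(0) = a_4 = -4
y_5 = S_4(2) = 2
t_q=3/2 is in segment 0 (τ=3/2); S_0(τ)=80151/47120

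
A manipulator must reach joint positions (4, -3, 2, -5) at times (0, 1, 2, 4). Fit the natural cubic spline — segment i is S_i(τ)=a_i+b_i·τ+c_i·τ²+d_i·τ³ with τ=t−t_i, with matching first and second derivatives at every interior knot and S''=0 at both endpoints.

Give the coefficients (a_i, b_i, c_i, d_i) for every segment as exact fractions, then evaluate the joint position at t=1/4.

  seg 0: a=4 b=-21/2 c=0 d=7/2
  seg 1: a=-3 b=0 c=21/2 d=-11/2
  seg 2: a=2 b=9/2 c=-6 d=1
S(1/4) = 183/128

Δ: Δ0=-7, Δ1=5, Δ2=-7/2
row 1: diag=4, rhs=72; c'=1/4, d'=18
row 2: denom=6−1·1/4=23/4; d'=(-51−1·18)/(23/4)=-12
back: M2=-12
back: M1=18−1/4·-12=21
M: M0=0, M1=21, M2=-12, M3=0
seg 0: a=4, c=M0/2=0, d=(M1−M0)/(6·1)=7/2, b=Δ0−h0·(2M0+M1)/6=-21/2
seg 1: a=-3, c=M1/2=21/2, d=(M2−M1)/(6·1)=-11/2, b=Δ1−h1·(2M1+M2)/6=0
seg 2: a=2, c=M2/2=-6, d=(M3−M2)/(6·2)=1, b=Δ2−h2·(2M2+M3)/6=9/2
t_q=1/4 → seg 0, τ=1/4; S=4+-21/2·τ+0·τ²+7/2·τ³=183/128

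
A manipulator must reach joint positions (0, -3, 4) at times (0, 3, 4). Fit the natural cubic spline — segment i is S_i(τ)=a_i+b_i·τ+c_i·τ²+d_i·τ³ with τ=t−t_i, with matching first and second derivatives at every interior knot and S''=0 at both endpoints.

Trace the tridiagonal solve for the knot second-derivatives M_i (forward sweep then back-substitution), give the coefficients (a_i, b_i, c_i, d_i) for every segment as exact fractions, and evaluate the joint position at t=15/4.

Δ: Δ0=-1, Δ1=7
row 1: diag=8, rhs=48; c'=1/8, d'=6
back: M1=6
M: M0=0, M1=6, M2=0
seg 0: a=0, c=M0/2=0, d=(M1−M0)/(6·3)=1/3, b=Δ0−h0·(2M0+M1)/6=-4
seg 1: a=-3, c=M1/2=3, d=(M2−M1)/(6·1)=-1, b=Δ1−h1·(2M1+M2)/6=5
t_q=15/4 → seg 1, τ=3/4; S=-3+5·τ+3·τ²+-1·τ³=129/64

  seg 0: a=0 b=-4 c=0 d=1/3
  seg 1: a=-3 b=5 c=3 d=-1
S(15/4) = 129/64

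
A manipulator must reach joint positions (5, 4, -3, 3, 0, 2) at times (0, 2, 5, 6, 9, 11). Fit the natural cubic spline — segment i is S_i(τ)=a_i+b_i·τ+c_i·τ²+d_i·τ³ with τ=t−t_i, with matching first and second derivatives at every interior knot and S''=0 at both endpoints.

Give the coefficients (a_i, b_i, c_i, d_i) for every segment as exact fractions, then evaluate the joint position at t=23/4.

  seg 0: a=5 b=7163/9882 c=0 d=-1513/4941
  seg 1: a=4 b=-29149/9882 c=-3026/1647 d=60559/88938
  seg 2: a=-3 b=21796/4941 c=42403/9882 d=-989/366
  seg 3: a=3 b=48289/9882 c=-18853/4941 d=54947/88938
  seg 4: a=0 b=-6553/4941 c=5747/3294 d=-5747/19764
S(23/4) = 333533/210816

Δ: Δ0=-1/2, Δ1=-7/3, Δ2=6, Δ3=-1, Δ4=1
row 1: diag=10, rhs=-11; c'=3/10, d'=-11/10
row 2: denom=8−3·3/10=71/10; d'=(50−3·-11/10)/(71/10)=533/71
row 3: denom=8−1·10/71=558/71; d'=(-42−1·533/71)/(558/71)=-3515/558
row 4: denom=10−3·71/186=549/62; d'=(12−3·-3515/558)/(549/62)=5747/1647
back: M4=5747/1647
back: M3=-3515/558−71/186·5747/1647=-37706/4941
back: M2=533/71−10/71·-37706/4941=42403/4941
back: M1=-11/10−3/10·42403/4941=-6052/1647
M: M0=0, M1=-6052/1647, M2=42403/4941, M3=-37706/4941, M4=5747/1647, M5=0
seg 0: a=5, c=M0/2=0, d=(M1−M0)/(6·2)=-1513/4941, b=Δ0−h0·(2M0+M1)/6=7163/9882
seg 1: a=4, c=M1/2=-3026/1647, d=(M2−M1)/(6·3)=60559/88938, b=Δ1−h1·(2M1+M2)/6=-29149/9882
seg 2: a=-3, c=M2/2=42403/9882, d=(M3−M2)/(6·1)=-989/366, b=Δ2−h2·(2M2+M3)/6=21796/4941
seg 3: a=3, c=M3/2=-18853/4941, d=(M4−M3)/(6·3)=54947/88938, b=Δ3−h3·(2M3+M4)/6=48289/9882
seg 4: a=0, c=M4/2=5747/3294, d=(M5−M4)/(6·2)=-5747/19764, b=Δ4−h4·(2M4+M5)/6=-6553/4941
t_q=23/4 → seg 2, τ=3/4; S=-3+21796/4941·τ+42403/9882·τ²+-989/366·τ³=333533/210816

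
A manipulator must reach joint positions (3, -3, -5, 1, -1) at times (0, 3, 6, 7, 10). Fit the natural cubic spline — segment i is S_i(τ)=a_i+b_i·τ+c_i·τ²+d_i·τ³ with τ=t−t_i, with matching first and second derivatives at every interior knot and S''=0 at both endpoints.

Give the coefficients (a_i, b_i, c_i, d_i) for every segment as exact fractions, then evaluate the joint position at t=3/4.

Δ: Δ0=-2, Δ1=-2/3, Δ2=6, Δ3=-2/3
row 1: diag=12, rhs=8; c'=1/4, d'=2/3
row 2: denom=8−3·1/4=29/4; d'=(40−3·2/3)/(29/4)=152/29
row 3: denom=8−1·4/29=228/29; d'=(-40−1·152/29)/(228/29)=-328/57
back: M3=-328/57
back: M2=152/29−4/29·-328/57=344/57
back: M1=2/3−1/4·344/57=-16/19
M: M0=0, M1=-16/19, M2=344/57, M3=-328/57, M4=0
seg 0: a=3, c=M0/2=0, d=(M1−M0)/(6·3)=-8/171, b=Δ0−h0·(2M0+M1)/6=-30/19
seg 1: a=-3, c=M1/2=-8/19, d=(M2−M1)/(6·3)=196/513, b=Δ1−h1·(2M1+M2)/6=-54/19
seg 2: a=-5, c=M2/2=172/57, d=(M3−M2)/(6·1)=-112/57, b=Δ2−h2·(2M2+M3)/6=94/19
seg 3: a=1, c=M3/2=-164/57, d=(M4−M3)/(6·3)=164/513, b=Δ3−h3·(2M3+M4)/6=290/57
t_q=3/4 → seg 0, τ=3/4; S=3+-30/19·τ+0·τ²+-8/171·τ³=273/152

  seg 0: a=3 b=-30/19 c=0 d=-8/171
  seg 1: a=-3 b=-54/19 c=-8/19 d=196/513
  seg 2: a=-5 b=94/19 c=172/57 d=-112/57
  seg 3: a=1 b=290/57 c=-164/57 d=164/513
S(3/4) = 273/152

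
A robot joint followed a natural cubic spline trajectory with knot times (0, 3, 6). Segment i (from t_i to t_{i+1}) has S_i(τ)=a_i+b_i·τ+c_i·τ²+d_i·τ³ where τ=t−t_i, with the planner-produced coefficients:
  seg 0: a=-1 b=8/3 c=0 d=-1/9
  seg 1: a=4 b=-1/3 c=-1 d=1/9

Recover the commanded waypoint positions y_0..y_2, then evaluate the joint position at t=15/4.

y_0=-1 y_1=4 y_2=-3
S(15/4) = 207/64

y_0 = S_0(0) = a_0 = -1
y_1 = S_1(0) = a_1 = 4
y_2 = S_1(3) = -3
t_q=15/4 is in segment 1 (τ=3/4); S_1(τ)=207/64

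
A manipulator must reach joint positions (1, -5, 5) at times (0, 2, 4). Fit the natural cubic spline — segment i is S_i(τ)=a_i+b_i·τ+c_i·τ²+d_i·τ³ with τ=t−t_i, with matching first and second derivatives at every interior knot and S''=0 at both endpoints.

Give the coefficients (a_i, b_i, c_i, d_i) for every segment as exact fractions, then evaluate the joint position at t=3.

Δ: Δ0=-3, Δ1=5
row 1: diag=8, rhs=48; c'=1/4, d'=6
back: M1=6
M: M0=0, M1=6, M2=0
seg 0: a=1, c=M0/2=0, d=(M1−M0)/(6·2)=1/2, b=Δ0−h0·(2M0+M1)/6=-5
seg 1: a=-5, c=M1/2=3, d=(M2−M1)/(6·2)=-1/2, b=Δ1−h1·(2M1+M2)/6=1
t_q=3 → seg 1, τ=1; S=-5+1·τ+3·τ²+-1/2·τ³=-3/2

  seg 0: a=1 b=-5 c=0 d=1/2
  seg 1: a=-5 b=1 c=3 d=-1/2
S(3) = -3/2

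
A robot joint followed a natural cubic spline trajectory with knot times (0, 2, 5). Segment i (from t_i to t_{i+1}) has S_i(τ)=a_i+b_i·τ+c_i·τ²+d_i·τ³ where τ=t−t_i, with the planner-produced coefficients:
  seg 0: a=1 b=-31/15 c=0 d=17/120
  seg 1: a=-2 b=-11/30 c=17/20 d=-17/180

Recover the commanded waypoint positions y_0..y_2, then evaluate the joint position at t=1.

y_0 = S_0(0) = a_0 = 1
y_1 = S_1(0) = a_1 = -2
y_2 = S_1(3) = 2
t_q=1 is in segment 0 (τ=1); S_0(τ)=-37/40

y_0=1 y_1=-2 y_2=2
S(1) = -37/40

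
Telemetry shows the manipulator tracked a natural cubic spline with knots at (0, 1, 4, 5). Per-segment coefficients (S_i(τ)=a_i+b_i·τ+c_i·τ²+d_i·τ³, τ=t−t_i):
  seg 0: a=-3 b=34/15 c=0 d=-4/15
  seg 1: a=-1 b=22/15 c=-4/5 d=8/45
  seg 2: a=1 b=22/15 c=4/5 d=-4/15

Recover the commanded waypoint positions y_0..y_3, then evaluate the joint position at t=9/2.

y_0=-3 y_1=-1 y_2=1 y_3=3
S(9/2) = 19/10

y_0 = S_0(0) = a_0 = -3
y_1 = S_1(0) = a_1 = -1
y_2 = S_2(0) = a_2 = 1
y_3 = S_2(1) = 3
t_q=9/2 is in segment 2 (τ=1/2); S_2(τ)=19/10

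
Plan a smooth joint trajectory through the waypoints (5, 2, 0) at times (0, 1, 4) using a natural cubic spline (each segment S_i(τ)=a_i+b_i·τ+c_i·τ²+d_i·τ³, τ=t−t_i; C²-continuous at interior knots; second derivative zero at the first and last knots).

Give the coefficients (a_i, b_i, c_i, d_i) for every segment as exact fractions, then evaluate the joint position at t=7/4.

  seg 0: a=5 b=-79/24 c=0 d=7/24
  seg 1: a=2 b=-29/12 c=7/8 d=-7/72
S(7/4) = 327/512

Δ: Δ0=-3, Δ1=-2/3
row 1: diag=8, rhs=14; c'=3/8, d'=7/4
back: M1=7/4
M: M0=0, M1=7/4, M2=0
seg 0: a=5, c=M0/2=0, d=(M1−M0)/(6·1)=7/24, b=Δ0−h0·(2M0+M1)/6=-79/24
seg 1: a=2, c=M1/2=7/8, d=(M2−M1)/(6·3)=-7/72, b=Δ1−h1·(2M1+M2)/6=-29/12
t_q=7/4 → seg 1, τ=3/4; S=2+-29/12·τ+7/8·τ²+-7/72·τ³=327/512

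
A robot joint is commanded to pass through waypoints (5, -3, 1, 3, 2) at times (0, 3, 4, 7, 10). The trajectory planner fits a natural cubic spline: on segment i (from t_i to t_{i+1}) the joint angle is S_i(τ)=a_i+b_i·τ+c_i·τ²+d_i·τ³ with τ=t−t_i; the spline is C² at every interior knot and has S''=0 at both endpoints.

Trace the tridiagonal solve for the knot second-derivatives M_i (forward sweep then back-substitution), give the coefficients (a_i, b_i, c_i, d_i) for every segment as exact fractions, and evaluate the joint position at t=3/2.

Δ: Δ0=-8/3, Δ1=4, Δ2=2/3, Δ3=-1/3
row 1: diag=8, rhs=40; c'=1/8, d'=5
row 2: denom=8−1·1/8=63/8; d'=(-20−1·5)/(63/8)=-200/63
row 3: denom=12−3·8/21=76/7; d'=(-6−3·-200/63)/(76/7)=37/114
back: M3=37/114
back: M2=-200/63−8/21·37/114=-188/57
back: M1=5−1/8·-188/57=617/114
M: M0=0, M1=617/114, M2=-188/57, M3=37/114, M4=0
seg 0: a=5, c=M0/2=0, d=(M1−M0)/(6·3)=617/2052, b=Δ0−h0·(2M0+M1)/6=-1225/228
seg 1: a=-3, c=M1/2=617/228, d=(M2−M1)/(6·1)=-331/228, b=Δ1−h1·(2M1+M2)/6=313/114
seg 2: a=1, c=M2/2=-94/57, d=(M3−M2)/(6·3)=413/2052, b=Δ2−h2·(2M2+M3)/6=289/76
seg 3: a=3, c=M3/2=37/228, d=(M4−M3)/(6·3)=-37/2052, b=Δ3−h3·(2M3+M4)/6=-25/38
t_q=3/2 → seg 0, τ=3/2; S=5+-1225/228·τ+0·τ²+617/2052·τ³=-1243/608

  seg 0: a=5 b=-1225/228 c=0 d=617/2052
  seg 1: a=-3 b=313/114 c=617/228 d=-331/228
  seg 2: a=1 b=289/76 c=-94/57 d=413/2052
  seg 3: a=3 b=-25/38 c=37/228 d=-37/2052
S(3/2) = -1243/608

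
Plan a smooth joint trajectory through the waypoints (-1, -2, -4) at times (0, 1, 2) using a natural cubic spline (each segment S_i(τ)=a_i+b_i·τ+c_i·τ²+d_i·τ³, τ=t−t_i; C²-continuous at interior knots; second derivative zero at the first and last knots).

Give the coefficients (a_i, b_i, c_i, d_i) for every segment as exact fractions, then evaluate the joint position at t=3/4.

  seg 0: a=-1 b=-3/4 c=0 d=-1/4
  seg 1: a=-2 b=-3/2 c=-3/4 d=1/4
S(3/4) = -427/256

Δ: Δ0=-1, Δ1=-2
row 1: diag=4, rhs=-6; c'=1/4, d'=-3/2
back: M1=-3/2
M: M0=0, M1=-3/2, M2=0
seg 0: a=-1, c=M0/2=0, d=(M1−M0)/(6·1)=-1/4, b=Δ0−h0·(2M0+M1)/6=-3/4
seg 1: a=-2, c=M1/2=-3/4, d=(M2−M1)/(6·1)=1/4, b=Δ1−h1·(2M1+M2)/6=-3/2
t_q=3/4 → seg 0, τ=3/4; S=-1+-3/4·τ+0·τ²+-1/4·τ³=-427/256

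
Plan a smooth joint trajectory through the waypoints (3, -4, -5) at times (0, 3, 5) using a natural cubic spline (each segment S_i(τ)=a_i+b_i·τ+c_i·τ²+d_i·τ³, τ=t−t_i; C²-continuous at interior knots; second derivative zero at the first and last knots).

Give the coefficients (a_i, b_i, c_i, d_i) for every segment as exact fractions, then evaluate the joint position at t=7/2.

  seg 0: a=3 b=-173/60 c=0 d=11/180
  seg 1: a=-4 b=-37/30 c=11/20 d=-11/120
S(7/2) = -1437/320

Δ: Δ0=-7/3, Δ1=-1/2
row 1: diag=10, rhs=11; c'=1/5, d'=11/10
back: M1=11/10
M: M0=0, M1=11/10, M2=0
seg 0: a=3, c=M0/2=0, d=(M1−M0)/(6·3)=11/180, b=Δ0−h0·(2M0+M1)/6=-173/60
seg 1: a=-4, c=M1/2=11/20, d=(M2−M1)/(6·2)=-11/120, b=Δ1−h1·(2M1+M2)/6=-37/30
t_q=7/2 → seg 1, τ=1/2; S=-4+-37/30·τ+11/20·τ²+-11/120·τ³=-1437/320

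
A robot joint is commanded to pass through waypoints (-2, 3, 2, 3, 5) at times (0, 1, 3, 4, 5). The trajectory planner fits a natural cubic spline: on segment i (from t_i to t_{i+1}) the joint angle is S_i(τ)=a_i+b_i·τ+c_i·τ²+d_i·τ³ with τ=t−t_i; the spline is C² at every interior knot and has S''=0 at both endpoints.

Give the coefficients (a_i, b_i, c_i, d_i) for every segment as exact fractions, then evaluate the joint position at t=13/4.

Δ: Δ0=5, Δ1=-1/2, Δ2=1, Δ3=2
row 1: diag=6, rhs=-33; c'=1/3, d'=-11/2
row 2: denom=6−2·1/3=16/3; d'=(9−2·-11/2)/(16/3)=15/4
row 3: denom=4−1·3/16=61/16; d'=(6−1·15/4)/(61/16)=36/61
back: M3=36/61
back: M2=15/4−3/16·36/61=222/61
back: M1=-11/2−1/3·222/61=-819/122
M: M0=0, M1=-819/122, M2=222/61, M3=36/61, M4=0
seg 0: a=-2, c=M0/2=0, d=(M1−M0)/(6·1)=-273/244, b=Δ0−h0·(2M0+M1)/6=1493/244
seg 1: a=3, c=M1/2=-819/244, d=(M2−M1)/(6·2)=421/488, b=Δ1−h1·(2M1+M2)/6=337/122
seg 2: a=2, c=M2/2=111/61, d=(M3−M2)/(6·1)=-31/61, b=Δ2−h2·(2M2+M3)/6=-19/61
seg 3: a=3, c=M3/2=18/61, d=(M4−M3)/(6·1)=-6/61, b=Δ3−h3·(2M3+M4)/6=110/61
t_q=13/4 → seg 2, τ=1/4; S=2+-19/61·τ+111/61·τ²+-31/61·τ³=7917/3904

  seg 0: a=-2 b=1493/244 c=0 d=-273/244
  seg 1: a=3 b=337/122 c=-819/244 d=421/488
  seg 2: a=2 b=-19/61 c=111/61 d=-31/61
  seg 3: a=3 b=110/61 c=18/61 d=-6/61
S(13/4) = 7917/3904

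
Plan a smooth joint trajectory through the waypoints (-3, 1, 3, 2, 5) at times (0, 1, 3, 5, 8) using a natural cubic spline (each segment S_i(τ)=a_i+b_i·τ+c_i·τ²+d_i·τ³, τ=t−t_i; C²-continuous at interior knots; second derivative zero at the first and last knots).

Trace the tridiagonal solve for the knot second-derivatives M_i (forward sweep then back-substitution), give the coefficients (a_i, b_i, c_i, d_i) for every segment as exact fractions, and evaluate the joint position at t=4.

Δ: Δ0=4, Δ1=1, Δ2=-1/2, Δ3=1
row 1: diag=6, rhs=-18; c'=1/3, d'=-3
row 2: denom=8−2·1/3=22/3; d'=(-9−2·-3)/(22/3)=-9/22
row 3: denom=10−2·3/11=104/11; d'=(9−2·-9/22)/(104/11)=27/26
back: M3=27/26
back: M2=-9/22−3/11·27/26=-9/13
back: M1=-3−1/3·-9/13=-36/13
M: M0=0, M1=-36/13, M2=-9/13, M3=27/26, M4=0
seg 0: a=-3, c=M0/2=0, d=(M1−M0)/(6·1)=-6/13, b=Δ0−h0·(2M0+M1)/6=58/13
seg 1: a=1, c=M1/2=-18/13, d=(M2−M1)/(6·2)=9/52, b=Δ1−h1·(2M1+M2)/6=40/13
seg 2: a=3, c=M2/2=-9/26, d=(M3−M2)/(6·2)=15/104, b=Δ2−h2·(2M2+M3)/6=-5/13
seg 3: a=2, c=M3/2=27/52, d=(M4−M3)/(6·3)=-3/52, b=Δ3−h3·(2M3+M4)/6=-1/26
t_q=4 → seg 2, τ=1; S=3+-5/13·τ+-9/26·τ²+15/104·τ³=251/104

  seg 0: a=-3 b=58/13 c=0 d=-6/13
  seg 1: a=1 b=40/13 c=-18/13 d=9/52
  seg 2: a=3 b=-5/13 c=-9/26 d=15/104
  seg 3: a=2 b=-1/26 c=27/52 d=-3/52
S(4) = 251/104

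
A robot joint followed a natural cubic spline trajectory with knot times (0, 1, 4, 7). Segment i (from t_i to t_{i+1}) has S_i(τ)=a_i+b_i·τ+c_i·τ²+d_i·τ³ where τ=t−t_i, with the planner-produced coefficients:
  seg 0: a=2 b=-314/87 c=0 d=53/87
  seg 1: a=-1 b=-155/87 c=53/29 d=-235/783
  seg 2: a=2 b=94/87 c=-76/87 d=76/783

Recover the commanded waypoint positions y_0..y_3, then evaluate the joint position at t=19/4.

y_0 = S_0(0) = a_0 = 2
y_1 = S_1(0) = a_1 = -1
y_2 = S_2(0) = a_2 = 2
y_3 = S_2(3) = 0
t_q=19/4 is in segment 2 (τ=3/4); S_2(τ)=1095/464

y_0=2 y_1=-1 y_2=2 y_3=0
S(19/4) = 1095/464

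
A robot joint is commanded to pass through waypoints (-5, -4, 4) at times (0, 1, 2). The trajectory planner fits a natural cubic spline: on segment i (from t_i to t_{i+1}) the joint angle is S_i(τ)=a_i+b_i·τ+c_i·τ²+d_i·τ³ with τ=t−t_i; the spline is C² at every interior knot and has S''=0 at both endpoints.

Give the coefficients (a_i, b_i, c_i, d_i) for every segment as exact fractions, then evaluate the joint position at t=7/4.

  seg 0: a=-5 b=-3/4 c=0 d=7/4
  seg 1: a=-4 b=9/2 c=21/4 d=-7/4
S(7/4) = 407/256

Δ: Δ0=1, Δ1=8
row 1: diag=4, rhs=42; c'=1/4, d'=21/2
back: M1=21/2
M: M0=0, M1=21/2, M2=0
seg 0: a=-5, c=M0/2=0, d=(M1−M0)/(6·1)=7/4, b=Δ0−h0·(2M0+M1)/6=-3/4
seg 1: a=-4, c=M1/2=21/4, d=(M2−M1)/(6·1)=-7/4, b=Δ1−h1·(2M1+M2)/6=9/2
t_q=7/4 → seg 1, τ=3/4; S=-4+9/2·τ+21/4·τ²+-7/4·τ³=407/256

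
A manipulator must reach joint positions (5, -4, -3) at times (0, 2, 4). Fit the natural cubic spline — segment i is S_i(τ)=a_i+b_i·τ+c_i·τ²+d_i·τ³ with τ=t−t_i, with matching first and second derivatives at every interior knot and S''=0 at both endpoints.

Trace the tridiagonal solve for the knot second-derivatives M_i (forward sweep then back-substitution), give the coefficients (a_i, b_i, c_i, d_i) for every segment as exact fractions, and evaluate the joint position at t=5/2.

  seg 0: a=5 b=-23/4 c=0 d=5/16
  seg 1: a=-4 b=-2 c=15/8 d=-5/16
S(5/2) = -585/128

Δ: Δ0=-9/2, Δ1=1/2
row 1: diag=8, rhs=30; c'=1/4, d'=15/4
back: M1=15/4
M: M0=0, M1=15/4, M2=0
seg 0: a=5, c=M0/2=0, d=(M1−M0)/(6·2)=5/16, b=Δ0−h0·(2M0+M1)/6=-23/4
seg 1: a=-4, c=M1/2=15/8, d=(M2−M1)/(6·2)=-5/16, b=Δ1−h1·(2M1+M2)/6=-2
t_q=5/2 → seg 1, τ=1/2; S=-4+-2·τ+15/8·τ²+-5/16·τ³=-585/128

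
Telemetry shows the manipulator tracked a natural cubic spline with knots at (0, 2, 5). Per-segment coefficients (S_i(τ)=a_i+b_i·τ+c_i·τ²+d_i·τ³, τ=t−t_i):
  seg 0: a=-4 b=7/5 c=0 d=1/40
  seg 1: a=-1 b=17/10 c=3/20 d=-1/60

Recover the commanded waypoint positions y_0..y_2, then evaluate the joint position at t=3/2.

y_0=-4 y_1=-1 y_2=5
S(3/2) = -581/320

y_0 = S_0(0) = a_0 = -4
y_1 = S_1(0) = a_1 = -1
y_2 = S_1(3) = 5
t_q=3/2 is in segment 0 (τ=3/2); S_0(τ)=-581/320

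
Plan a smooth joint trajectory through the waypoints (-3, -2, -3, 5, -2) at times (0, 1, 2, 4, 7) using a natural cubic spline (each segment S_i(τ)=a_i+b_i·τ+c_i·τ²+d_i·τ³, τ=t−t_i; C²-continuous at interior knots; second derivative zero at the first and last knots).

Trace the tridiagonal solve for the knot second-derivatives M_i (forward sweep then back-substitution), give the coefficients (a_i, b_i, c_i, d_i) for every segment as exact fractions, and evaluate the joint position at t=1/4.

Δ: Δ0=1, Δ1=-1, Δ2=4, Δ3=-7/3
row 1: diag=4, rhs=-12; c'=1/4, d'=-3
row 2: denom=6−1·1/4=23/4; d'=(30−1·-3)/(23/4)=132/23
row 3: denom=10−2·8/23=214/23; d'=(-38−2·132/23)/(214/23)=-569/107
back: M3=-569/107
back: M2=132/23−8/23·-569/107=812/107
back: M1=-3−1/4·812/107=-524/107
M: M0=0, M1=-524/107, M2=812/107, M3=-569/107, M4=0
seg 0: a=-3, c=M0/2=0, d=(M1−M0)/(6·1)=-262/321, b=Δ0−h0·(2M0+M1)/6=583/321
seg 1: a=-2, c=M1/2=-262/107, d=(M2−M1)/(6·1)=668/321, b=Δ1−h1·(2M1+M2)/6=-203/321
seg 2: a=-3, c=M2/2=406/107, d=(M3−M2)/(6·2)=-1381/1284, b=Δ2−h2·(2M2+M3)/6=229/321
seg 3: a=5, c=M3/2=-569/214, d=(M4−M3)/(6·3)=569/1926, b=Δ3−h3·(2M3+M4)/6=958/321
t_q=1/4 → seg 0, τ=1/4; S=-3+583/321·τ+0·τ²+-262/321·τ³=-8761/3424

  seg 0: a=-3 b=583/321 c=0 d=-262/321
  seg 1: a=-2 b=-203/321 c=-262/107 d=668/321
  seg 2: a=-3 b=229/321 c=406/107 d=-1381/1284
  seg 3: a=5 b=958/321 c=-569/214 d=569/1926
S(1/4) = -8761/3424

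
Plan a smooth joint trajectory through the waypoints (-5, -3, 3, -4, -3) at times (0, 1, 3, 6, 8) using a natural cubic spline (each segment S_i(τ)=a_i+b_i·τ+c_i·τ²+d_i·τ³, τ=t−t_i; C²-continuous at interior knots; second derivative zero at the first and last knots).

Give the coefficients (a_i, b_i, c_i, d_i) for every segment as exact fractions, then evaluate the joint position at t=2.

  seg 0: a=-5 b=52/33 c=0 d=14/33
  seg 1: a=-3 b=94/33 c=14/11 d=-79/132
  seg 2: a=3 b=25/33 c=-51/22 d=85/198
  seg 3: a=-4 b=-103/66 c=17/11 d=-17/66
S(2) = 23/44

Δ: Δ0=2, Δ1=3, Δ2=-7/3, Δ3=1/2
row 1: diag=6, rhs=6; c'=1/3, d'=1
row 2: denom=10−2·1/3=28/3; d'=(-32−2·1)/(28/3)=-51/14
row 3: denom=10−3·9/28=253/28; d'=(17−3·-51/14)/(253/28)=34/11
back: M3=34/11
back: M2=-51/14−9/28·34/11=-51/11
back: M1=1−1/3·-51/11=28/11
M: M0=0, M1=28/11, M2=-51/11, M3=34/11, M4=0
seg 0: a=-5, c=M0/2=0, d=(M1−M0)/(6·1)=14/33, b=Δ0−h0·(2M0+M1)/6=52/33
seg 1: a=-3, c=M1/2=14/11, d=(M2−M1)/(6·2)=-79/132, b=Δ1−h1·(2M1+M2)/6=94/33
seg 2: a=3, c=M2/2=-51/22, d=(M3−M2)/(6·3)=85/198, b=Δ2−h2·(2M2+M3)/6=25/33
seg 3: a=-4, c=M3/2=17/11, d=(M4−M3)/(6·2)=-17/66, b=Δ3−h3·(2M3+M4)/6=-103/66
t_q=2 → seg 1, τ=1; S=-3+94/33·τ+14/11·τ²+-79/132·τ³=23/44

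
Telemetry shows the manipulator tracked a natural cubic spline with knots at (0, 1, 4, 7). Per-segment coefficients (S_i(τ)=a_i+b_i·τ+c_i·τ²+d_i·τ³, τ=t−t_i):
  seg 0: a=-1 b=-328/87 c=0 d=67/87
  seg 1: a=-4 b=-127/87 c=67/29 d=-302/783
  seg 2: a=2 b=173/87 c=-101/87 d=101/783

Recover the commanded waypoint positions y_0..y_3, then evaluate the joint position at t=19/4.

y_0=-1 y_1=-4 y_2=2 y_3=1
S(19/4) = 5369/1856

y_0 = S_0(0) = a_0 = -1
y_1 = S_1(0) = a_1 = -4
y_2 = S_2(0) = a_2 = 2
y_3 = S_2(3) = 1
t_q=19/4 is in segment 2 (τ=3/4); S_2(τ)=5369/1856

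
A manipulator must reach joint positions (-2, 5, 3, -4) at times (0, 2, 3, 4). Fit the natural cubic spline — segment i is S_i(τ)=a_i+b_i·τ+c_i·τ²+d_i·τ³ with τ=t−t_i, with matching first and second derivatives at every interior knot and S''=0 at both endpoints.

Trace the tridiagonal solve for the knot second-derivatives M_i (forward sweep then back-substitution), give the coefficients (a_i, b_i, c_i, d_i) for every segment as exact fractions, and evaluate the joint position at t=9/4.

  seg 0: a=-2 b=229/46 c=0 d=-17/46
  seg 1: a=5 b=25/46 c=-51/23 d=-15/46
  seg 2: a=3 b=-112/23 c=-147/46 d=49/46
S(9/4) = 639/128

Δ: Δ0=7/2, Δ1=-2, Δ2=-7
row 1: diag=6, rhs=-33; c'=1/6, d'=-11/2
row 2: denom=4−1·1/6=23/6; d'=(-30−1·-11/2)/(23/6)=-147/23
back: M2=-147/23
back: M1=-11/2−1/6·-147/23=-102/23
M: M0=0, M1=-102/23, M2=-147/23, M3=0
seg 0: a=-2, c=M0/2=0, d=(M1−M0)/(6·2)=-17/46, b=Δ0−h0·(2M0+M1)/6=229/46
seg 1: a=5, c=M1/2=-51/23, d=(M2−M1)/(6·1)=-15/46, b=Δ1−h1·(2M1+M2)/6=25/46
seg 2: a=3, c=M2/2=-147/46, d=(M3−M2)/(6·1)=49/46, b=Δ2−h2·(2M2+M3)/6=-112/23
t_q=9/4 → seg 1, τ=1/4; S=5+25/46·τ+-51/23·τ²+-15/46·τ³=639/128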